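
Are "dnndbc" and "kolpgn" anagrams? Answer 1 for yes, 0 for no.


Strings: "dnndbc", "kolpgn"
Sorted first:  bcddnn
Sorted second: gklnop
Differ at position 0: 'b' vs 'g' => not anagrams

0


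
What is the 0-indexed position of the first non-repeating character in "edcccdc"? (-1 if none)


Input: edcccdc
Character frequencies:
  'c': 4
  'd': 2
  'e': 1
Scanning left to right for freq == 1:
  Position 0 ('e'): unique! => answer = 0

0


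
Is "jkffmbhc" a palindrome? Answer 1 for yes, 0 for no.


Input: jkffmbhc
Reversed: chbmffkj
  Compare pos 0 ('j') with pos 7 ('c'): MISMATCH
  Compare pos 1 ('k') with pos 6 ('h'): MISMATCH
  Compare pos 2 ('f') with pos 5 ('b'): MISMATCH
  Compare pos 3 ('f') with pos 4 ('m'): MISMATCH
Result: not a palindrome

0


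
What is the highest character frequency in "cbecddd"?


Input: cbecddd
Character counts:
  'b': 1
  'c': 2
  'd': 3
  'e': 1
Maximum frequency: 3

3


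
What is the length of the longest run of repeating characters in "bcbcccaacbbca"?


Input: "bcbcccaacbbca"
Scanning for longest run:
  Position 1 ('c'): new char, reset run to 1
  Position 2 ('b'): new char, reset run to 1
  Position 3 ('c'): new char, reset run to 1
  Position 4 ('c'): continues run of 'c', length=2
  Position 5 ('c'): continues run of 'c', length=3
  Position 6 ('a'): new char, reset run to 1
  Position 7 ('a'): continues run of 'a', length=2
  Position 8 ('c'): new char, reset run to 1
  Position 9 ('b'): new char, reset run to 1
  Position 10 ('b'): continues run of 'b', length=2
  Position 11 ('c'): new char, reset run to 1
  Position 12 ('a'): new char, reset run to 1
Longest run: 'c' with length 3

3


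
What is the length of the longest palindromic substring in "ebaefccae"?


Input: "ebaefccae"
Checking substrings for palindromes:
  [5:7] "cc" (len 2) => palindrome
Longest palindromic substring: "cc" with length 2

2


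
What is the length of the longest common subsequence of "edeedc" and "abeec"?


LCS of "edeedc" and "abeec"
DP table:
           a    b    e    e    c
      0    0    0    0    0    0
  e   0    0    0    1    1    1
  d   0    0    0    1    1    1
  e   0    0    0    1    2    2
  e   0    0    0    1    2    2
  d   0    0    0    1    2    2
  c   0    0    0    1    2    3
LCS length = dp[6][5] = 3

3


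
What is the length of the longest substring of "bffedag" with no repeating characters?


Input: "bffedag"
Sliding window (track last position of each char):
  Position 0 ('b'): window [0,0] length 1 -- new best
  Position 1 ('f'): window [0,1] length 2 -- new best
  Position 2 ('f'): repeat (last at 1), move window start to 2
  Position 2 ('f'): window [2,2] length 1
  Position 3 ('e'): window [2,3] length 2
  Position 4 ('d'): window [2,4] length 3 -- new best
  Position 5 ('a'): window [2,5] length 4 -- new best
  Position 6 ('g'): window [2,6] length 5 -- new best
Longest substring with no repeats: "fedag" with length 5

5


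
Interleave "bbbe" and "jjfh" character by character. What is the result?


Interleaving "bbbe" and "jjfh":
  Position 0: 'b' from first, 'j' from second => "bj"
  Position 1: 'b' from first, 'j' from second => "bj"
  Position 2: 'b' from first, 'f' from second => "bf"
  Position 3: 'e' from first, 'h' from second => "eh"
Result: bjbjbfeh

bjbjbfeh


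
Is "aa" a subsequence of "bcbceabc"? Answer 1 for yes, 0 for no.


Check if "aa" is a subsequence of "bcbceabc"
Greedy scan:
  Position 0 ('b'): no match needed
  Position 1 ('c'): no match needed
  Position 2 ('b'): no match needed
  Position 3 ('c'): no match needed
  Position 4 ('e'): no match needed
  Position 5 ('a'): matches sub[0] = 'a'
  Position 6 ('b'): no match needed
  Position 7 ('c'): no match needed
Only matched 1/2 characters => not a subsequence

0


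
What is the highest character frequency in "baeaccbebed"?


Input: baeaccbebed
Character counts:
  'a': 2
  'b': 3
  'c': 2
  'd': 1
  'e': 3
Maximum frequency: 3

3


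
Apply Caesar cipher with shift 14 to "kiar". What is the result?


Caesar cipher: shift "kiar" by 14
  'k' (pos 10) + 14 = pos 24 = 'y'
  'i' (pos 8) + 14 = pos 22 = 'w'
  'a' (pos 0) + 14 = pos 14 = 'o'
  'r' (pos 17) + 14 = pos 5 = 'f'
Result: ywof

ywof


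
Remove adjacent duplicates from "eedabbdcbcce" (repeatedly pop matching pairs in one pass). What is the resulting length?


Input: eedabbdcbcce
Stack-based adjacent duplicate removal:
  Read 'e': push. Stack: e
  Read 'e': matches stack top 'e' => pop. Stack: (empty)
  Read 'd': push. Stack: d
  Read 'a': push. Stack: da
  Read 'b': push. Stack: dab
  Read 'b': matches stack top 'b' => pop. Stack: da
  Read 'd': push. Stack: dad
  Read 'c': push. Stack: dadc
  Read 'b': push. Stack: dadcb
  Read 'c': push. Stack: dadcbc
  Read 'c': matches stack top 'c' => pop. Stack: dadcb
  Read 'e': push. Stack: dadcbe
Final stack: "dadcbe" (length 6)

6


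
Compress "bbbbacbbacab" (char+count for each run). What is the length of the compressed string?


Input: bbbbacbbacab
Runs:
  'b' x 4 => "b4"
  'a' x 1 => "a1"
  'c' x 1 => "c1"
  'b' x 2 => "b2"
  'a' x 1 => "a1"
  'c' x 1 => "c1"
  'a' x 1 => "a1"
  'b' x 1 => "b1"
Compressed: "b4a1c1b2a1c1a1b1"
Compressed length: 16

16


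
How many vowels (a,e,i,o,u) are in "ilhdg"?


Input: ilhdg
Checking each character:
  'i' at position 0: vowel (running total: 1)
  'l' at position 1: consonant
  'h' at position 2: consonant
  'd' at position 3: consonant
  'g' at position 4: consonant
Total vowels: 1

1


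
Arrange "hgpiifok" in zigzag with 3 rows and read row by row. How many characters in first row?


Zigzag "hgpiifok" into 3 rows:
Placing characters:
  'h' => row 0
  'g' => row 1
  'p' => row 2
  'i' => row 1
  'i' => row 0
  'f' => row 1
  'o' => row 2
  'k' => row 1
Rows:
  Row 0: "hi"
  Row 1: "gifk"
  Row 2: "po"
First row length: 2

2


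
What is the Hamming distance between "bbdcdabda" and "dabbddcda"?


Comparing "bbdcdabda" and "dabbddcda" position by position:
  Position 0: 'b' vs 'd' => differ
  Position 1: 'b' vs 'a' => differ
  Position 2: 'd' vs 'b' => differ
  Position 3: 'c' vs 'b' => differ
  Position 4: 'd' vs 'd' => same
  Position 5: 'a' vs 'd' => differ
  Position 6: 'b' vs 'c' => differ
  Position 7: 'd' vs 'd' => same
  Position 8: 'a' vs 'a' => same
Total differences (Hamming distance): 6

6


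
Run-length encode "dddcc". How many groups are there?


Input: dddcc
Scanning for consecutive runs:
  Group 1: 'd' x 3 (positions 0-2)
  Group 2: 'c' x 2 (positions 3-4)
Total groups: 2

2


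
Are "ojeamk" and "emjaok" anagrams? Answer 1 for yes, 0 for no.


Strings: "ojeamk", "emjaok"
Sorted first:  aejkmo
Sorted second: aejkmo
Sorted forms match => anagrams

1


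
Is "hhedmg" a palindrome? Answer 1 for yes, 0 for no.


Input: hhedmg
Reversed: gmdehh
  Compare pos 0 ('h') with pos 5 ('g'): MISMATCH
  Compare pos 1 ('h') with pos 4 ('m'): MISMATCH
  Compare pos 2 ('e') with pos 3 ('d'): MISMATCH
Result: not a palindrome

0


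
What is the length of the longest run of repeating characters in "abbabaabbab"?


Input: "abbabaabbab"
Scanning for longest run:
  Position 1 ('b'): new char, reset run to 1
  Position 2 ('b'): continues run of 'b', length=2
  Position 3 ('a'): new char, reset run to 1
  Position 4 ('b'): new char, reset run to 1
  Position 5 ('a'): new char, reset run to 1
  Position 6 ('a'): continues run of 'a', length=2
  Position 7 ('b'): new char, reset run to 1
  Position 8 ('b'): continues run of 'b', length=2
  Position 9 ('a'): new char, reset run to 1
  Position 10 ('b'): new char, reset run to 1
Longest run: 'b' with length 2

2


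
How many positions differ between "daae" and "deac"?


Comparing "daae" and "deac" position by position:
  Position 0: 'd' vs 'd' => same
  Position 1: 'a' vs 'e' => DIFFER
  Position 2: 'a' vs 'a' => same
  Position 3: 'e' vs 'c' => DIFFER
Positions that differ: 2

2


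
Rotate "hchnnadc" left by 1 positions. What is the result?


Input: "hchnnadc", rotate left by 1
First 1 characters: "h"
Remaining characters: "chnnadc"
Concatenate remaining + first: "chnnadc" + "h" = "chnnadch"

chnnadch


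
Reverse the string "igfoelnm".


Input: igfoelnm
Reading characters right to left:
  Position 7: 'm'
  Position 6: 'n'
  Position 5: 'l'
  Position 4: 'e'
  Position 3: 'o'
  Position 2: 'f'
  Position 1: 'g'
  Position 0: 'i'
Reversed: mnleofgi

mnleofgi


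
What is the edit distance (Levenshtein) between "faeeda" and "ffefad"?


Computing edit distance: "faeeda" -> "ffefad"
DP table:
           f    f    e    f    a    d
      0    1    2    3    4    5    6
  f   1    0    1    2    3    4    5
  a   2    1    1    2    3    3    4
  e   3    2    2    1    2    3    4
  e   4    3    3    2    2    3    4
  d   5    4    4    3    3    3    3
  a   6    5    5    4    4    3    4
Edit distance = dp[6][6] = 4

4


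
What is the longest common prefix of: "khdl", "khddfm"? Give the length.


Words: khdl, khddfm
  Position 0: all 'k' => match
  Position 1: all 'h' => match
  Position 2: all 'd' => match
  Position 3: ('l', 'd') => mismatch, stop
LCP = "khd" (length 3)

3


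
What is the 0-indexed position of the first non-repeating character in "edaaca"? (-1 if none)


Input: edaaca
Character frequencies:
  'a': 3
  'c': 1
  'd': 1
  'e': 1
Scanning left to right for freq == 1:
  Position 0 ('e'): unique! => answer = 0

0


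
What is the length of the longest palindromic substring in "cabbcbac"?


Input: "cabbcbac"
Checking substrings for palindromes:
  [3:6] "bcb" (len 3) => palindrome
  [2:4] "bb" (len 2) => palindrome
Longest palindromic substring: "bcb" with length 3

3


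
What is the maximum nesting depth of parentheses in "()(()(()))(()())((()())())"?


Input: "()(()(()))(()())((()())())"
Tracking depth:
  Position 0 '(': depth becomes 1
  Position 1 ')': depth becomes 0
  Position 2 '(': depth becomes 1
  Position 3 '(': depth becomes 2
  Position 4 ')': depth becomes 1
  Position 5 '(': depth becomes 2
  Position 6 '(': depth becomes 3
  Position 7 ')': depth becomes 2
  Position 8 ')': depth becomes 1
  Position 9 ')': depth becomes 0
  Position 10 '(': depth becomes 1
  Position 11 '(': depth becomes 2
  Position 12 ')': depth becomes 1
  Position 13 '(': depth becomes 2
  Position 14 ')': depth becomes 1
  Position 15 ')': depth becomes 0
  Position 16 '(': depth becomes 1
  Position 17 '(': depth becomes 2
  Position 18 '(': depth becomes 3
  Position 19 ')': depth becomes 2
  Position 20 '(': depth becomes 3
  Position 21 ')': depth becomes 2
  Position 22 ')': depth becomes 1
  Position 23 '(': depth becomes 2
  Position 24 ')': depth becomes 1
  Position 25 ')': depth becomes 0
Maximum depth reached: 3

3


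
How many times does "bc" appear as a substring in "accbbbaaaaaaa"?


Searching for "bc" in "accbbbaaaaaaa"
Scanning each position:
  Position 0: "ac" => no
  Position 1: "cc" => no
  Position 2: "cb" => no
  Position 3: "bb" => no
  Position 4: "bb" => no
  Position 5: "ba" => no
  Position 6: "aa" => no
  Position 7: "aa" => no
  Position 8: "aa" => no
  Position 9: "aa" => no
  Position 10: "aa" => no
  Position 11: "aa" => no
Total occurrences: 0

0


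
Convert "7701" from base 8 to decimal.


Input: "7701" in base 8
Positional expansion:
  Digit '7' (value 7) x 8^3 = 3584
  Digit '7' (value 7) x 8^2 = 448
  Digit '0' (value 0) x 8^1 = 0
  Digit '1' (value 1) x 8^0 = 1
Sum = 4033

4033


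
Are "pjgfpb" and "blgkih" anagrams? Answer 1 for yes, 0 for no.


Strings: "pjgfpb", "blgkih"
Sorted first:  bfgjpp
Sorted second: bghikl
Differ at position 1: 'f' vs 'g' => not anagrams

0


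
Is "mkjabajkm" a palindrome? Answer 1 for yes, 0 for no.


Input: mkjabajkm
Reversed: mkjabajkm
  Compare pos 0 ('m') with pos 8 ('m'): match
  Compare pos 1 ('k') with pos 7 ('k'): match
  Compare pos 2 ('j') with pos 6 ('j'): match
  Compare pos 3 ('a') with pos 5 ('a'): match
Result: palindrome

1


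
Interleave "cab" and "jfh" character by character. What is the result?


Interleaving "cab" and "jfh":
  Position 0: 'c' from first, 'j' from second => "cj"
  Position 1: 'a' from first, 'f' from second => "af"
  Position 2: 'b' from first, 'h' from second => "bh"
Result: cjafbh

cjafbh


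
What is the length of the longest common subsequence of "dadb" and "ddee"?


LCS of "dadb" and "ddee"
DP table:
           d    d    e    e
      0    0    0    0    0
  d   0    1    1    1    1
  a   0    1    1    1    1
  d   0    1    2    2    2
  b   0    1    2    2    2
LCS length = dp[4][4] = 2

2


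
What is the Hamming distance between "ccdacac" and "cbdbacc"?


Comparing "ccdacac" and "cbdbacc" position by position:
  Position 0: 'c' vs 'c' => same
  Position 1: 'c' vs 'b' => differ
  Position 2: 'd' vs 'd' => same
  Position 3: 'a' vs 'b' => differ
  Position 4: 'c' vs 'a' => differ
  Position 5: 'a' vs 'c' => differ
  Position 6: 'c' vs 'c' => same
Total differences (Hamming distance): 4

4


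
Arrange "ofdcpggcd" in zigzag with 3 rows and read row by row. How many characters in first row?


Zigzag "ofdcpggcd" into 3 rows:
Placing characters:
  'o' => row 0
  'f' => row 1
  'd' => row 2
  'c' => row 1
  'p' => row 0
  'g' => row 1
  'g' => row 2
  'c' => row 1
  'd' => row 0
Rows:
  Row 0: "opd"
  Row 1: "fcgc"
  Row 2: "dg"
First row length: 3

3


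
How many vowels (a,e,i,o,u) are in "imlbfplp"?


Input: imlbfplp
Checking each character:
  'i' at position 0: vowel (running total: 1)
  'm' at position 1: consonant
  'l' at position 2: consonant
  'b' at position 3: consonant
  'f' at position 4: consonant
  'p' at position 5: consonant
  'l' at position 6: consonant
  'p' at position 7: consonant
Total vowels: 1

1


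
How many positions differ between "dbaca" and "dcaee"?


Comparing "dbaca" and "dcaee" position by position:
  Position 0: 'd' vs 'd' => same
  Position 1: 'b' vs 'c' => DIFFER
  Position 2: 'a' vs 'a' => same
  Position 3: 'c' vs 'e' => DIFFER
  Position 4: 'a' vs 'e' => DIFFER
Positions that differ: 3

3


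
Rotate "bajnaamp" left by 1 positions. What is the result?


Input: "bajnaamp", rotate left by 1
First 1 characters: "b"
Remaining characters: "ajnaamp"
Concatenate remaining + first: "ajnaamp" + "b" = "ajnaampb"

ajnaampb


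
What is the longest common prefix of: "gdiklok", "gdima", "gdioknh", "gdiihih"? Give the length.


Words: gdiklok, gdima, gdioknh, gdiihih
  Position 0: all 'g' => match
  Position 1: all 'd' => match
  Position 2: all 'i' => match
  Position 3: ('k', 'm', 'o', 'i') => mismatch, stop
LCP = "gdi" (length 3)

3


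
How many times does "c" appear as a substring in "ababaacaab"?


Searching for "c" in "ababaacaab"
Scanning each position:
  Position 0: "a" => no
  Position 1: "b" => no
  Position 2: "a" => no
  Position 3: "b" => no
  Position 4: "a" => no
  Position 5: "a" => no
  Position 6: "c" => MATCH
  Position 7: "a" => no
  Position 8: "a" => no
  Position 9: "b" => no
Total occurrences: 1

1


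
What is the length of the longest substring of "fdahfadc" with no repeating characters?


Input: "fdahfadc"
Sliding window (track last position of each char):
  Position 0 ('f'): window [0,0] length 1 -- new best
  Position 1 ('d'): window [0,1] length 2 -- new best
  Position 2 ('a'): window [0,2] length 3 -- new best
  Position 3 ('h'): window [0,3] length 4 -- new best
  Position 4 ('f'): repeat (last at 0), move window start to 1
  Position 4 ('f'): window [1,4] length 4
  Position 5 ('a'): repeat (last at 2), move window start to 3
  Position 5 ('a'): window [3,5] length 3
  Position 6 ('d'): window [3,6] length 4
  Position 7 ('c'): window [3,7] length 5 -- new best
Longest substring with no repeats: "hfadc" with length 5

5


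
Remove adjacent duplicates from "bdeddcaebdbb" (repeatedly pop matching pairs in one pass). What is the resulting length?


Input: bdeddcaebdbb
Stack-based adjacent duplicate removal:
  Read 'b': push. Stack: b
  Read 'd': push. Stack: bd
  Read 'e': push. Stack: bde
  Read 'd': push. Stack: bded
  Read 'd': matches stack top 'd' => pop. Stack: bde
  Read 'c': push. Stack: bdec
  Read 'a': push. Stack: bdeca
  Read 'e': push. Stack: bdecae
  Read 'b': push. Stack: bdecaeb
  Read 'd': push. Stack: bdecaebd
  Read 'b': push. Stack: bdecaebdb
  Read 'b': matches stack top 'b' => pop. Stack: bdecaebd
Final stack: "bdecaebd" (length 8)

8


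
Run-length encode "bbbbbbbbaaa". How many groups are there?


Input: bbbbbbbbaaa
Scanning for consecutive runs:
  Group 1: 'b' x 8 (positions 0-7)
  Group 2: 'a' x 3 (positions 8-10)
Total groups: 2

2


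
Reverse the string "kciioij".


Input: kciioij
Reading characters right to left:
  Position 6: 'j'
  Position 5: 'i'
  Position 4: 'o'
  Position 3: 'i'
  Position 2: 'i'
  Position 1: 'c'
  Position 0: 'k'
Reversed: jioiick

jioiick


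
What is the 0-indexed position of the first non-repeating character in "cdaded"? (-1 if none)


Input: cdaded
Character frequencies:
  'a': 1
  'c': 1
  'd': 3
  'e': 1
Scanning left to right for freq == 1:
  Position 0 ('c'): unique! => answer = 0

0


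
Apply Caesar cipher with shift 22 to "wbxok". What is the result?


Caesar cipher: shift "wbxok" by 22
  'w' (pos 22) + 22 = pos 18 = 's'
  'b' (pos 1) + 22 = pos 23 = 'x'
  'x' (pos 23) + 22 = pos 19 = 't'
  'o' (pos 14) + 22 = pos 10 = 'k'
  'k' (pos 10) + 22 = pos 6 = 'g'
Result: sxtkg

sxtkg


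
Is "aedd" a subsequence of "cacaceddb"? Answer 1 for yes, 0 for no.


Check if "aedd" is a subsequence of "cacaceddb"
Greedy scan:
  Position 0 ('c'): no match needed
  Position 1 ('a'): matches sub[0] = 'a'
  Position 2 ('c'): no match needed
  Position 3 ('a'): no match needed
  Position 4 ('c'): no match needed
  Position 5 ('e'): matches sub[1] = 'e'
  Position 6 ('d'): matches sub[2] = 'd'
  Position 7 ('d'): matches sub[3] = 'd'
  Position 8 ('b'): no match needed
All 4 characters matched => is a subsequence

1


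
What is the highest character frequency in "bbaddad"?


Input: bbaddad
Character counts:
  'a': 2
  'b': 2
  'd': 3
Maximum frequency: 3

3


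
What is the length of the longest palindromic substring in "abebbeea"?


Input: "abebbeea"
Checking substrings for palindromes:
  [2:6] "ebbe" (len 4) => palindrome
  [1:4] "beb" (len 3) => palindrome
  [3:5] "bb" (len 2) => palindrome
  [5:7] "ee" (len 2) => palindrome
Longest palindromic substring: "ebbe" with length 4

4


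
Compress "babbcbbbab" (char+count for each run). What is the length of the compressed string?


Input: babbcbbbab
Runs:
  'b' x 1 => "b1"
  'a' x 1 => "a1"
  'b' x 2 => "b2"
  'c' x 1 => "c1"
  'b' x 3 => "b3"
  'a' x 1 => "a1"
  'b' x 1 => "b1"
Compressed: "b1a1b2c1b3a1b1"
Compressed length: 14

14


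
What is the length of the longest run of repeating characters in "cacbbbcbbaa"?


Input: "cacbbbcbbaa"
Scanning for longest run:
  Position 1 ('a'): new char, reset run to 1
  Position 2 ('c'): new char, reset run to 1
  Position 3 ('b'): new char, reset run to 1
  Position 4 ('b'): continues run of 'b', length=2
  Position 5 ('b'): continues run of 'b', length=3
  Position 6 ('c'): new char, reset run to 1
  Position 7 ('b'): new char, reset run to 1
  Position 8 ('b'): continues run of 'b', length=2
  Position 9 ('a'): new char, reset run to 1
  Position 10 ('a'): continues run of 'a', length=2
Longest run: 'b' with length 3

3


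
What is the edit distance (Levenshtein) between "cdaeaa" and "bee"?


Computing edit distance: "cdaeaa" -> "bee"
DP table:
           b    e    e
      0    1    2    3
  c   1    1    2    3
  d   2    2    2    3
  a   3    3    3    3
  e   4    4    3    3
  a   5    5    4    4
  a   6    6    5    5
Edit distance = dp[6][3] = 5

5


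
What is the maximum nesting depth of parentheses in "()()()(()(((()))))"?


Input: "()()()(()(((()))))"
Tracking depth:
  Position 0 '(': depth becomes 1
  Position 1 ')': depth becomes 0
  Position 2 '(': depth becomes 1
  Position 3 ')': depth becomes 0
  Position 4 '(': depth becomes 1
  Position 5 ')': depth becomes 0
  Position 6 '(': depth becomes 1
  Position 7 '(': depth becomes 2
  Position 8 ')': depth becomes 1
  Position 9 '(': depth becomes 2
  Position 10 '(': depth becomes 3
  Position 11 '(': depth becomes 4
  Position 12 '(': depth becomes 5
  Position 13 ')': depth becomes 4
  Position 14 ')': depth becomes 3
  Position 15 ')': depth becomes 2
  Position 16 ')': depth becomes 1
  Position 17 ')': depth becomes 0
Maximum depth reached: 5

5


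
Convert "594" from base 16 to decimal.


Input: "594" in base 16
Positional expansion:
  Digit '5' (value 5) x 16^2 = 1280
  Digit '9' (value 9) x 16^1 = 144
  Digit '4' (value 4) x 16^0 = 4
Sum = 1428

1428


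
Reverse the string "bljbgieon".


Input: bljbgieon
Reading characters right to left:
  Position 8: 'n'
  Position 7: 'o'
  Position 6: 'e'
  Position 5: 'i'
  Position 4: 'g'
  Position 3: 'b'
  Position 2: 'j'
  Position 1: 'l'
  Position 0: 'b'
Reversed: noeigbjlb

noeigbjlb


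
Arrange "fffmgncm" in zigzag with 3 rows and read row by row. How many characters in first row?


Zigzag "fffmgncm" into 3 rows:
Placing characters:
  'f' => row 0
  'f' => row 1
  'f' => row 2
  'm' => row 1
  'g' => row 0
  'n' => row 1
  'c' => row 2
  'm' => row 1
Rows:
  Row 0: "fg"
  Row 1: "fmnm"
  Row 2: "fc"
First row length: 2

2


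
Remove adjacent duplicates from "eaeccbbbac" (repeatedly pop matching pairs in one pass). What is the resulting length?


Input: eaeccbbbac
Stack-based adjacent duplicate removal:
  Read 'e': push. Stack: e
  Read 'a': push. Stack: ea
  Read 'e': push. Stack: eae
  Read 'c': push. Stack: eaec
  Read 'c': matches stack top 'c' => pop. Stack: eae
  Read 'b': push. Stack: eaeb
  Read 'b': matches stack top 'b' => pop. Stack: eae
  Read 'b': push. Stack: eaeb
  Read 'a': push. Stack: eaeba
  Read 'c': push. Stack: eaebac
Final stack: "eaebac" (length 6)

6


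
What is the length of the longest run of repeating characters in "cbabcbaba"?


Input: "cbabcbaba"
Scanning for longest run:
  Position 1 ('b'): new char, reset run to 1
  Position 2 ('a'): new char, reset run to 1
  Position 3 ('b'): new char, reset run to 1
  Position 4 ('c'): new char, reset run to 1
  Position 5 ('b'): new char, reset run to 1
  Position 6 ('a'): new char, reset run to 1
  Position 7 ('b'): new char, reset run to 1
  Position 8 ('a'): new char, reset run to 1
Longest run: 'c' with length 1

1


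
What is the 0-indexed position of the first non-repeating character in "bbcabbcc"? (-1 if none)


Input: bbcabbcc
Character frequencies:
  'a': 1
  'b': 4
  'c': 3
Scanning left to right for freq == 1:
  Position 0 ('b'): freq=4, skip
  Position 1 ('b'): freq=4, skip
  Position 2 ('c'): freq=3, skip
  Position 3 ('a'): unique! => answer = 3

3


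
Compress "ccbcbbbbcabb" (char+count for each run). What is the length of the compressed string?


Input: ccbcbbbbcabb
Runs:
  'c' x 2 => "c2"
  'b' x 1 => "b1"
  'c' x 1 => "c1"
  'b' x 4 => "b4"
  'c' x 1 => "c1"
  'a' x 1 => "a1"
  'b' x 2 => "b2"
Compressed: "c2b1c1b4c1a1b2"
Compressed length: 14

14


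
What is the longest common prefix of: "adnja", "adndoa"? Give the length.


Words: adnja, adndoa
  Position 0: all 'a' => match
  Position 1: all 'd' => match
  Position 2: all 'n' => match
  Position 3: ('j', 'd') => mismatch, stop
LCP = "adn" (length 3)

3


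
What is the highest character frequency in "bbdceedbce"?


Input: bbdceedbce
Character counts:
  'b': 3
  'c': 2
  'd': 2
  'e': 3
Maximum frequency: 3

3


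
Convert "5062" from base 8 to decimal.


Input: "5062" in base 8
Positional expansion:
  Digit '5' (value 5) x 8^3 = 2560
  Digit '0' (value 0) x 8^2 = 0
  Digit '6' (value 6) x 8^1 = 48
  Digit '2' (value 2) x 8^0 = 2
Sum = 2610

2610


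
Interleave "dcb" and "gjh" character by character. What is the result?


Interleaving "dcb" and "gjh":
  Position 0: 'd' from first, 'g' from second => "dg"
  Position 1: 'c' from first, 'j' from second => "cj"
  Position 2: 'b' from first, 'h' from second => "bh"
Result: dgcjbh

dgcjbh


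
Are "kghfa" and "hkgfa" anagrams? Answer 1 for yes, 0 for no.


Strings: "kghfa", "hkgfa"
Sorted first:  afghk
Sorted second: afghk
Sorted forms match => anagrams

1


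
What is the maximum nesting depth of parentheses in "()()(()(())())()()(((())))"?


Input: "()()(()(())())()()(((())))"
Tracking depth:
  Position 0 '(': depth becomes 1
  Position 1 ')': depth becomes 0
  Position 2 '(': depth becomes 1
  Position 3 ')': depth becomes 0
  Position 4 '(': depth becomes 1
  Position 5 '(': depth becomes 2
  Position 6 ')': depth becomes 1
  Position 7 '(': depth becomes 2
  Position 8 '(': depth becomes 3
  Position 9 ')': depth becomes 2
  Position 10 ')': depth becomes 1
  Position 11 '(': depth becomes 2
  Position 12 ')': depth becomes 1
  Position 13 ')': depth becomes 0
  Position 14 '(': depth becomes 1
  Position 15 ')': depth becomes 0
  Position 16 '(': depth becomes 1
  Position 17 ')': depth becomes 0
  Position 18 '(': depth becomes 1
  Position 19 '(': depth becomes 2
  Position 20 '(': depth becomes 3
  Position 21 '(': depth becomes 4
  Position 22 ')': depth becomes 3
  Position 23 ')': depth becomes 2
  Position 24 ')': depth becomes 1
  Position 25 ')': depth becomes 0
Maximum depth reached: 4

4


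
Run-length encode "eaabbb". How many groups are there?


Input: eaabbb
Scanning for consecutive runs:
  Group 1: 'e' x 1 (positions 0-0)
  Group 2: 'a' x 2 (positions 1-2)
  Group 3: 'b' x 3 (positions 3-5)
Total groups: 3

3


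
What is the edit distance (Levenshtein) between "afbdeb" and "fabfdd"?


Computing edit distance: "afbdeb" -> "fabfdd"
DP table:
           f    a    b    f    d    d
      0    1    2    3    4    5    6
  a   1    1    1    2    3    4    5
  f   2    1    2    2    2    3    4
  b   3    2    2    2    3    3    4
  d   4    3    3    3    3    3    3
  e   5    4    4    4    4    4    4
  b   6    5    5    4    5    5    5
Edit distance = dp[6][6] = 5

5


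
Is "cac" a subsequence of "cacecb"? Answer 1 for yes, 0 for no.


Check if "cac" is a subsequence of "cacecb"
Greedy scan:
  Position 0 ('c'): matches sub[0] = 'c'
  Position 1 ('a'): matches sub[1] = 'a'
  Position 2 ('c'): matches sub[2] = 'c'
  Position 3 ('e'): no match needed
  Position 4 ('c'): no match needed
  Position 5 ('b'): no match needed
All 3 characters matched => is a subsequence

1


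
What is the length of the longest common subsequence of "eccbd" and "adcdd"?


LCS of "eccbd" and "adcdd"
DP table:
           a    d    c    d    d
      0    0    0    0    0    0
  e   0    0    0    0    0    0
  c   0    0    0    1    1    1
  c   0    0    0    1    1    1
  b   0    0    0    1    1    1
  d   0    0    1    1    2    2
LCS length = dp[5][5] = 2

2


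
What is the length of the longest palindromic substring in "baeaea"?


Input: "baeaea"
Checking substrings for palindromes:
  [1:6] "aeaea" (len 5) => palindrome
  [1:4] "aea" (len 3) => palindrome
  [2:5] "eae" (len 3) => palindrome
  [3:6] "aea" (len 3) => palindrome
Longest palindromic substring: "aeaea" with length 5

5


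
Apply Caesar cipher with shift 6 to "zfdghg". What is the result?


Caesar cipher: shift "zfdghg" by 6
  'z' (pos 25) + 6 = pos 5 = 'f'
  'f' (pos 5) + 6 = pos 11 = 'l'
  'd' (pos 3) + 6 = pos 9 = 'j'
  'g' (pos 6) + 6 = pos 12 = 'm'
  'h' (pos 7) + 6 = pos 13 = 'n'
  'g' (pos 6) + 6 = pos 12 = 'm'
Result: fljmnm

fljmnm


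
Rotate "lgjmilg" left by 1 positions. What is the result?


Input: "lgjmilg", rotate left by 1
First 1 characters: "l"
Remaining characters: "gjmilg"
Concatenate remaining + first: "gjmilg" + "l" = "gjmilgl"

gjmilgl


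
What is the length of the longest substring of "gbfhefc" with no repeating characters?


Input: "gbfhefc"
Sliding window (track last position of each char):
  Position 0 ('g'): window [0,0] length 1 -- new best
  Position 1 ('b'): window [0,1] length 2 -- new best
  Position 2 ('f'): window [0,2] length 3 -- new best
  Position 3 ('h'): window [0,3] length 4 -- new best
  Position 4 ('e'): window [0,4] length 5 -- new best
  Position 5 ('f'): repeat (last at 2), move window start to 3
  Position 5 ('f'): window [3,5] length 3
  Position 6 ('c'): window [3,6] length 4
Longest substring with no repeats: "gbfhe" with length 5

5


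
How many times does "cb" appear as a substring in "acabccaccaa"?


Searching for "cb" in "acabccaccaa"
Scanning each position:
  Position 0: "ac" => no
  Position 1: "ca" => no
  Position 2: "ab" => no
  Position 3: "bc" => no
  Position 4: "cc" => no
  Position 5: "ca" => no
  Position 6: "ac" => no
  Position 7: "cc" => no
  Position 8: "ca" => no
  Position 9: "aa" => no
Total occurrences: 0

0


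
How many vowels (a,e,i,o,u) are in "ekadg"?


Input: ekadg
Checking each character:
  'e' at position 0: vowel (running total: 1)
  'k' at position 1: consonant
  'a' at position 2: vowel (running total: 2)
  'd' at position 3: consonant
  'g' at position 4: consonant
Total vowels: 2

2


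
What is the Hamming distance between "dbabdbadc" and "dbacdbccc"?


Comparing "dbabdbadc" and "dbacdbccc" position by position:
  Position 0: 'd' vs 'd' => same
  Position 1: 'b' vs 'b' => same
  Position 2: 'a' vs 'a' => same
  Position 3: 'b' vs 'c' => differ
  Position 4: 'd' vs 'd' => same
  Position 5: 'b' vs 'b' => same
  Position 6: 'a' vs 'c' => differ
  Position 7: 'd' vs 'c' => differ
  Position 8: 'c' vs 'c' => same
Total differences (Hamming distance): 3

3


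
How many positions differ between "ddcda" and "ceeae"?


Comparing "ddcda" and "ceeae" position by position:
  Position 0: 'd' vs 'c' => DIFFER
  Position 1: 'd' vs 'e' => DIFFER
  Position 2: 'c' vs 'e' => DIFFER
  Position 3: 'd' vs 'a' => DIFFER
  Position 4: 'a' vs 'e' => DIFFER
Positions that differ: 5

5


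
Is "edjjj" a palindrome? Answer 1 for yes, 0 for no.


Input: edjjj
Reversed: jjjde
  Compare pos 0 ('e') with pos 4 ('j'): MISMATCH
  Compare pos 1 ('d') with pos 3 ('j'): MISMATCH
Result: not a palindrome

0


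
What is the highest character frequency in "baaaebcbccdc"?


Input: baaaebcbccdc
Character counts:
  'a': 3
  'b': 3
  'c': 4
  'd': 1
  'e': 1
Maximum frequency: 4

4


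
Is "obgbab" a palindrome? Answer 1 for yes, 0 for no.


Input: obgbab
Reversed: babgbo
  Compare pos 0 ('o') with pos 5 ('b'): MISMATCH
  Compare pos 1 ('b') with pos 4 ('a'): MISMATCH
  Compare pos 2 ('g') with pos 3 ('b'): MISMATCH
Result: not a palindrome

0


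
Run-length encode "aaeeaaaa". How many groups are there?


Input: aaeeaaaa
Scanning for consecutive runs:
  Group 1: 'a' x 2 (positions 0-1)
  Group 2: 'e' x 2 (positions 2-3)
  Group 3: 'a' x 4 (positions 4-7)
Total groups: 3

3


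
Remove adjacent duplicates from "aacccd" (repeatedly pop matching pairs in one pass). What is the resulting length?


Input: aacccd
Stack-based adjacent duplicate removal:
  Read 'a': push. Stack: a
  Read 'a': matches stack top 'a' => pop. Stack: (empty)
  Read 'c': push. Stack: c
  Read 'c': matches stack top 'c' => pop. Stack: (empty)
  Read 'c': push. Stack: c
  Read 'd': push. Stack: cd
Final stack: "cd" (length 2)

2


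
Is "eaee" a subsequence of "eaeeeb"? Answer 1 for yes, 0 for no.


Check if "eaee" is a subsequence of "eaeeeb"
Greedy scan:
  Position 0 ('e'): matches sub[0] = 'e'
  Position 1 ('a'): matches sub[1] = 'a'
  Position 2 ('e'): matches sub[2] = 'e'
  Position 3 ('e'): matches sub[3] = 'e'
  Position 4 ('e'): no match needed
  Position 5 ('b'): no match needed
All 4 characters matched => is a subsequence

1


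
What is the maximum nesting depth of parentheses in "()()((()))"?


Input: "()()((()))"
Tracking depth:
  Position 0 '(': depth becomes 1
  Position 1 ')': depth becomes 0
  Position 2 '(': depth becomes 1
  Position 3 ')': depth becomes 0
  Position 4 '(': depth becomes 1
  Position 5 '(': depth becomes 2
  Position 6 '(': depth becomes 3
  Position 7 ')': depth becomes 2
  Position 8 ')': depth becomes 1
  Position 9 ')': depth becomes 0
Maximum depth reached: 3

3


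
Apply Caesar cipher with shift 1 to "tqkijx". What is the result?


Caesar cipher: shift "tqkijx" by 1
  't' (pos 19) + 1 = pos 20 = 'u'
  'q' (pos 16) + 1 = pos 17 = 'r'
  'k' (pos 10) + 1 = pos 11 = 'l'
  'i' (pos 8) + 1 = pos 9 = 'j'
  'j' (pos 9) + 1 = pos 10 = 'k'
  'x' (pos 23) + 1 = pos 24 = 'y'
Result: urljky

urljky


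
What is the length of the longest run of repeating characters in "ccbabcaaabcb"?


Input: "ccbabcaaabcb"
Scanning for longest run:
  Position 1 ('c'): continues run of 'c', length=2
  Position 2 ('b'): new char, reset run to 1
  Position 3 ('a'): new char, reset run to 1
  Position 4 ('b'): new char, reset run to 1
  Position 5 ('c'): new char, reset run to 1
  Position 6 ('a'): new char, reset run to 1
  Position 7 ('a'): continues run of 'a', length=2
  Position 8 ('a'): continues run of 'a', length=3
  Position 9 ('b'): new char, reset run to 1
  Position 10 ('c'): new char, reset run to 1
  Position 11 ('b'): new char, reset run to 1
Longest run: 'a' with length 3

3


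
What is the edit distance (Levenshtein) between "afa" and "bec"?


Computing edit distance: "afa" -> "bec"
DP table:
           b    e    c
      0    1    2    3
  a   1    1    2    3
  f   2    2    2    3
  a   3    3    3    3
Edit distance = dp[3][3] = 3

3


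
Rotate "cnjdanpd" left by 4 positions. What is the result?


Input: "cnjdanpd", rotate left by 4
First 4 characters: "cnjd"
Remaining characters: "anpd"
Concatenate remaining + first: "anpd" + "cnjd" = "anpdcnjd"

anpdcnjd


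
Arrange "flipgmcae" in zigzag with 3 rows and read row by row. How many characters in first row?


Zigzag "flipgmcae" into 3 rows:
Placing characters:
  'f' => row 0
  'l' => row 1
  'i' => row 2
  'p' => row 1
  'g' => row 0
  'm' => row 1
  'c' => row 2
  'a' => row 1
  'e' => row 0
Rows:
  Row 0: "fge"
  Row 1: "lpma"
  Row 2: "ic"
First row length: 3

3


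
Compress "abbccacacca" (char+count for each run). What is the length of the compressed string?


Input: abbccacacca
Runs:
  'a' x 1 => "a1"
  'b' x 2 => "b2"
  'c' x 2 => "c2"
  'a' x 1 => "a1"
  'c' x 1 => "c1"
  'a' x 1 => "a1"
  'c' x 2 => "c2"
  'a' x 1 => "a1"
Compressed: "a1b2c2a1c1a1c2a1"
Compressed length: 16

16


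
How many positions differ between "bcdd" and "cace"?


Comparing "bcdd" and "cace" position by position:
  Position 0: 'b' vs 'c' => DIFFER
  Position 1: 'c' vs 'a' => DIFFER
  Position 2: 'd' vs 'c' => DIFFER
  Position 3: 'd' vs 'e' => DIFFER
Positions that differ: 4

4


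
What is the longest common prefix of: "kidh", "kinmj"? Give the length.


Words: kidh, kinmj
  Position 0: all 'k' => match
  Position 1: all 'i' => match
  Position 2: ('d', 'n') => mismatch, stop
LCP = "ki" (length 2)

2


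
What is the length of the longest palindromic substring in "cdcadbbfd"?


Input: "cdcadbbfd"
Checking substrings for palindromes:
  [0:3] "cdc" (len 3) => palindrome
  [5:7] "bb" (len 2) => palindrome
Longest palindromic substring: "cdc" with length 3

3


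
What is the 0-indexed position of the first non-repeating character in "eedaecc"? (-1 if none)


Input: eedaecc
Character frequencies:
  'a': 1
  'c': 2
  'd': 1
  'e': 3
Scanning left to right for freq == 1:
  Position 0 ('e'): freq=3, skip
  Position 1 ('e'): freq=3, skip
  Position 2 ('d'): unique! => answer = 2

2


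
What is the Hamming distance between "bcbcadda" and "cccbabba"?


Comparing "bcbcadda" and "cccbabba" position by position:
  Position 0: 'b' vs 'c' => differ
  Position 1: 'c' vs 'c' => same
  Position 2: 'b' vs 'c' => differ
  Position 3: 'c' vs 'b' => differ
  Position 4: 'a' vs 'a' => same
  Position 5: 'd' vs 'b' => differ
  Position 6: 'd' vs 'b' => differ
  Position 7: 'a' vs 'a' => same
Total differences (Hamming distance): 5

5


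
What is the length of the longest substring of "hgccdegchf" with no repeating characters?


Input: "hgccdegchf"
Sliding window (track last position of each char):
  Position 0 ('h'): window [0,0] length 1 -- new best
  Position 1 ('g'): window [0,1] length 2 -- new best
  Position 2 ('c'): window [0,2] length 3 -- new best
  Position 3 ('c'): repeat (last at 2), move window start to 3
  Position 3 ('c'): window [3,3] length 1
  Position 4 ('d'): window [3,4] length 2
  Position 5 ('e'): window [3,5] length 3
  Position 6 ('g'): window [3,6] length 4 -- new best
  Position 7 ('c'): repeat (last at 3), move window start to 4
  Position 7 ('c'): window [4,7] length 4
  Position 8 ('h'): window [4,8] length 5 -- new best
  Position 9 ('f'): window [4,9] length 6 -- new best
Longest substring with no repeats: "degchf" with length 6

6


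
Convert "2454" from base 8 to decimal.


Input: "2454" in base 8
Positional expansion:
  Digit '2' (value 2) x 8^3 = 1024
  Digit '4' (value 4) x 8^2 = 256
  Digit '5' (value 5) x 8^1 = 40
  Digit '4' (value 4) x 8^0 = 4
Sum = 1324

1324


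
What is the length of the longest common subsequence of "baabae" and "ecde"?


LCS of "baabae" and "ecde"
DP table:
           e    c    d    e
      0    0    0    0    0
  b   0    0    0    0    0
  a   0    0    0    0    0
  a   0    0    0    0    0
  b   0    0    0    0    0
  a   0    0    0    0    0
  e   0    1    1    1    1
LCS length = dp[6][4] = 1

1


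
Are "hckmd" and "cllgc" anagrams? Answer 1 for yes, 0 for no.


Strings: "hckmd", "cllgc"
Sorted first:  cdhkm
Sorted second: ccgll
Differ at position 1: 'd' vs 'c' => not anagrams

0


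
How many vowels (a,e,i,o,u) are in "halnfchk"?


Input: halnfchk
Checking each character:
  'h' at position 0: consonant
  'a' at position 1: vowel (running total: 1)
  'l' at position 2: consonant
  'n' at position 3: consonant
  'f' at position 4: consonant
  'c' at position 5: consonant
  'h' at position 6: consonant
  'k' at position 7: consonant
Total vowels: 1

1


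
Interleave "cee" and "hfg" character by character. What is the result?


Interleaving "cee" and "hfg":
  Position 0: 'c' from first, 'h' from second => "ch"
  Position 1: 'e' from first, 'f' from second => "ef"
  Position 2: 'e' from first, 'g' from second => "eg"
Result: chefeg

chefeg


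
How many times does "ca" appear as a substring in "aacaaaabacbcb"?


Searching for "ca" in "aacaaaabacbcb"
Scanning each position:
  Position 0: "aa" => no
  Position 1: "ac" => no
  Position 2: "ca" => MATCH
  Position 3: "aa" => no
  Position 4: "aa" => no
  Position 5: "aa" => no
  Position 6: "ab" => no
  Position 7: "ba" => no
  Position 8: "ac" => no
  Position 9: "cb" => no
  Position 10: "bc" => no
  Position 11: "cb" => no
Total occurrences: 1

1


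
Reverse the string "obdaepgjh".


Input: obdaepgjh
Reading characters right to left:
  Position 8: 'h'
  Position 7: 'j'
  Position 6: 'g'
  Position 5: 'p'
  Position 4: 'e'
  Position 3: 'a'
  Position 2: 'd'
  Position 1: 'b'
  Position 0: 'o'
Reversed: hjgpeadbo

hjgpeadbo


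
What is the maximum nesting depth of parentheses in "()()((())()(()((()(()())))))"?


Input: "()()((())()(()((()(()())))))"
Tracking depth:
  Position 0 '(': depth becomes 1
  Position 1 ')': depth becomes 0
  Position 2 '(': depth becomes 1
  Position 3 ')': depth becomes 0
  Position 4 '(': depth becomes 1
  Position 5 '(': depth becomes 2
  Position 6 '(': depth becomes 3
  Position 7 ')': depth becomes 2
  Position 8 ')': depth becomes 1
  Position 9 '(': depth becomes 2
  Position 10 ')': depth becomes 1
  Position 11 '(': depth becomes 2
  Position 12 '(': depth becomes 3
  Position 13 ')': depth becomes 2
  Position 14 '(': depth becomes 3
  Position 15 '(': depth becomes 4
  Position 16 '(': depth becomes 5
  Position 17 ')': depth becomes 4
  Position 18 '(': depth becomes 5
  Position 19 '(': depth becomes 6
  Position 20 ')': depth becomes 5
  Position 21 '(': depth becomes 6
  Position 22 ')': depth becomes 5
  Position 23 ')': depth becomes 4
  Position 24 ')': depth becomes 3
  Position 25 ')': depth becomes 2
  Position 26 ')': depth becomes 1
  Position 27 ')': depth becomes 0
Maximum depth reached: 6

6
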